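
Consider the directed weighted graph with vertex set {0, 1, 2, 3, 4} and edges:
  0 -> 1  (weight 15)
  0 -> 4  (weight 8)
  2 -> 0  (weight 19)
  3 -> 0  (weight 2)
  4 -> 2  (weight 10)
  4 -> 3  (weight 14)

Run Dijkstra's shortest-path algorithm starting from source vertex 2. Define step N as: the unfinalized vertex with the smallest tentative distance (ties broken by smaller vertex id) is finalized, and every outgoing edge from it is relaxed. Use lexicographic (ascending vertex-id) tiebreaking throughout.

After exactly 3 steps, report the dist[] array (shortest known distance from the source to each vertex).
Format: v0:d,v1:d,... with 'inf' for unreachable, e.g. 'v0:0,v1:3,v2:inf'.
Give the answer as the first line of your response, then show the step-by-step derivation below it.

v0:19,v1:34,v2:0,v3:41,v4:27

step 1: dist = v0:19,v1:inf,v2:0,v3:inf,v4:inf
step 2: dist = v0:19,v1:34,v2:0,v3:inf,v4:27
step 3: dist = v0:19,v1:34,v2:0,v3:41,v4:27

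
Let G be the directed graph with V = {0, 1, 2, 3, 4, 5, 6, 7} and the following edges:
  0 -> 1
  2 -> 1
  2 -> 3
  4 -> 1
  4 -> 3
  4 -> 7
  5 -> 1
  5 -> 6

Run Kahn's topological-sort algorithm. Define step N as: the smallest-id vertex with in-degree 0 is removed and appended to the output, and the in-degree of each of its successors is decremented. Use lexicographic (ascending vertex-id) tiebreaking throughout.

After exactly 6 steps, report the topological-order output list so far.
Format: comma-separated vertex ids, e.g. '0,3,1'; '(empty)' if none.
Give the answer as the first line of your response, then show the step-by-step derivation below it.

0,2,4,3,5,1

step 1: output 0; order=[0]; indeg=(0,3,0,2,0,0,1,1)
step 2: output 2; order=[0,2]; indeg=(0,2,0,1,0,0,1,1)
step 3: output 4; order=[0,2,4]; indeg=(0,1,0,0,0,0,1,0)
step 4: output 3; order=[0,2,4,3]; indeg=(0,1,0,0,0,0,1,0)
step 5: output 5; order=[0,2,4,3,5]; indeg=(0,0,0,0,0,0,0,0)
step 6: output 1; order=[0,2,4,3,5,1]; indeg=(0,0,0,0,0,0,0,0)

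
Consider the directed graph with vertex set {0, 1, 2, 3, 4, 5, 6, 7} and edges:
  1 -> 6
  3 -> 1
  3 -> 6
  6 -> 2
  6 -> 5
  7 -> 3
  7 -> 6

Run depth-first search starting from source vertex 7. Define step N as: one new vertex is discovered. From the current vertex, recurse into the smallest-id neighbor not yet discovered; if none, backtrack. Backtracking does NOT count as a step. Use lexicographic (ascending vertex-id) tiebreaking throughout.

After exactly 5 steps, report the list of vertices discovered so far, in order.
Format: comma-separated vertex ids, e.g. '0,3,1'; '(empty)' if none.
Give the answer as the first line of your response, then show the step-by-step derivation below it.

7,3,1,6,2

step 1: discover 7; path=7; order=7
step 2: discover 3; path=7>3; order=7,3
step 3: discover 1; path=7>3>1; order=7,3,1
step 4: discover 6; path=7>3>1>6; order=7,3,1,6
step 5: discover 2; path=7>3>1>6>2; order=7,3,1,6,2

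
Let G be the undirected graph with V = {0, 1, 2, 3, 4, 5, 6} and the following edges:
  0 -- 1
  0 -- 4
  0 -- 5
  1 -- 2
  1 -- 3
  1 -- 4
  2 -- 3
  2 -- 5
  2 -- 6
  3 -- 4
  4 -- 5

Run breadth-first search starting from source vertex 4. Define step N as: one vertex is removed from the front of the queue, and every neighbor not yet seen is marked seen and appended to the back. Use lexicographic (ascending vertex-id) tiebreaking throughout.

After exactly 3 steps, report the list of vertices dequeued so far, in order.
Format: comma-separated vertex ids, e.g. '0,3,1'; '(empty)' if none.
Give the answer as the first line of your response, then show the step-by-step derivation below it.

4,0,1

step 1: dequeue 4; queue=[0,1,3,5]; order=4
step 2: dequeue 0; queue=[1,3,5]; order=4,0
step 3: dequeue 1; queue=[3,5,2]; order=4,0,1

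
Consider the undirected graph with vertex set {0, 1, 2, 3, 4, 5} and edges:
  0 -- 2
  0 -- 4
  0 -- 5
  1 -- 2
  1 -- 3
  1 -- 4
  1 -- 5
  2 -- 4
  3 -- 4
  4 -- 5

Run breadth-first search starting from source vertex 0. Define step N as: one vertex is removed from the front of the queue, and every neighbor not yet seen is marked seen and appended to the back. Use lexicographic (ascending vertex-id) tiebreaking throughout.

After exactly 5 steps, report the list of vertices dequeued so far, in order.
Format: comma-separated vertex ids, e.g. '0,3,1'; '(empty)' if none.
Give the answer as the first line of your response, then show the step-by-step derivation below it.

0,2,4,5,1

step 1: dequeue 0; queue=[2,4,5]; order=0
step 2: dequeue 2; queue=[4,5,1]; order=0,2
step 3: dequeue 4; queue=[5,1,3]; order=0,2,4
step 4: dequeue 5; queue=[1,3]; order=0,2,4,5
step 5: dequeue 1; queue=[3]; order=0,2,4,5,1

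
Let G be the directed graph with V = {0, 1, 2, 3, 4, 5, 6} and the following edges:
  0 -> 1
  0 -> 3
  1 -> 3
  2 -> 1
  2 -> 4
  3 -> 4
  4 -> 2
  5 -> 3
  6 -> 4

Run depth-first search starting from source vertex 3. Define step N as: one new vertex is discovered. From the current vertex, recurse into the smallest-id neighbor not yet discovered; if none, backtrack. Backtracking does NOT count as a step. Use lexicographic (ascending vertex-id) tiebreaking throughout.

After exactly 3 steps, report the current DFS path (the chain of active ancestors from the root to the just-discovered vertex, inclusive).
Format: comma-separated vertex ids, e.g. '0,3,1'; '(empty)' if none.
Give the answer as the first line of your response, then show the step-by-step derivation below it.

3,4,2

step 1: discover 3; path=3; order=3
step 2: discover 4; path=3>4; order=3,4
step 3: discover 2; path=3>4>2; order=3,4,2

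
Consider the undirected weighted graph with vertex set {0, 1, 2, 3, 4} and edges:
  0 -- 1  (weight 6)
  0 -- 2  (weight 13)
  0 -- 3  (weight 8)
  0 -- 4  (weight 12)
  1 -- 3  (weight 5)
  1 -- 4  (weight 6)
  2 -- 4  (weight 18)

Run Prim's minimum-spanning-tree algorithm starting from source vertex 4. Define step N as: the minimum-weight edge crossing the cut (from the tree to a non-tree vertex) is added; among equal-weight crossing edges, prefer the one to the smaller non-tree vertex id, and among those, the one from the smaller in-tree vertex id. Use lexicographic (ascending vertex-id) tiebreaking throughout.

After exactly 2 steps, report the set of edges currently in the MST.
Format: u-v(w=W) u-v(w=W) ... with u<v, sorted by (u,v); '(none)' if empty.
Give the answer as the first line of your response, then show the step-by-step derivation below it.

1-3(w=5) 1-4(w=6)

step 1: add edge 1-4 (w=6); MST = {1-4(w=6)}
step 2: add edge 1-3 (w=5); MST = {1-3(w=5) 1-4(w=6)}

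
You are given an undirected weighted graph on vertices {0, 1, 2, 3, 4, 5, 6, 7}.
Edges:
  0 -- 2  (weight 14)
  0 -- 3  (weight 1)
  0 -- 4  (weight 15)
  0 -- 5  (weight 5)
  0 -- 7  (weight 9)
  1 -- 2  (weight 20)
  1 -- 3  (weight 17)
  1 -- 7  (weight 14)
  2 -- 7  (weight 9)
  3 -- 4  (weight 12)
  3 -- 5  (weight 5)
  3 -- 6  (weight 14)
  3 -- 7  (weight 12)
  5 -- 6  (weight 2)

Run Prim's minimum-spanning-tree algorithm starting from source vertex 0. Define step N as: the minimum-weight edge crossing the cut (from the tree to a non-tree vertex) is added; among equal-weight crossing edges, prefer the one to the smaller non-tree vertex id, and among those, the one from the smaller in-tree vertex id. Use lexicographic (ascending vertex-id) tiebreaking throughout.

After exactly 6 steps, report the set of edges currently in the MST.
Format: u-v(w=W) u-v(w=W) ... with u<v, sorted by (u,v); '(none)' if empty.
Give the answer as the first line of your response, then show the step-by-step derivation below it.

0-3(w=1) 0-5(w=5) 0-7(w=9) 2-7(w=9) 3-4(w=12) 5-6(w=2)

step 1: add edge 0-3 (w=1); MST = {0-3(w=1)}
step 2: add edge 0-5 (w=5); MST = {0-3(w=1) 0-5(w=5)}
step 3: add edge 5-6 (w=2); MST = {0-3(w=1) 0-5(w=5) 5-6(w=2)}
step 4: add edge 0-7 (w=9); MST = {0-3(w=1) 0-5(w=5) 0-7(w=9) 5-6(w=2)}
step 5: add edge 2-7 (w=9); MST = {0-3(w=1) 0-5(w=5) 0-7(w=9) 2-7(w=9) 5-6(w=2)}
step 6: add edge 3-4 (w=12); MST = {0-3(w=1) 0-5(w=5) 0-7(w=9) 2-7(w=9) 3-4(w=12) 5-6(w=2)}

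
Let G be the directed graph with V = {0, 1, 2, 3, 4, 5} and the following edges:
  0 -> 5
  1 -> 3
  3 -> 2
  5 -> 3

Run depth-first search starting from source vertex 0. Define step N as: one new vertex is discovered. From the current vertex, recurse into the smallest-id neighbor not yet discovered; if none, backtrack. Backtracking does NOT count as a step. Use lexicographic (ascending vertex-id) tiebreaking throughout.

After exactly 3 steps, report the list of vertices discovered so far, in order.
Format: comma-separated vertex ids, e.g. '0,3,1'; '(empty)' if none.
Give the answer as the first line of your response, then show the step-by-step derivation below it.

0,5,3

step 1: discover 0; path=0; order=0
step 2: discover 5; path=0>5; order=0,5
step 3: discover 3; path=0>5>3; order=0,5,3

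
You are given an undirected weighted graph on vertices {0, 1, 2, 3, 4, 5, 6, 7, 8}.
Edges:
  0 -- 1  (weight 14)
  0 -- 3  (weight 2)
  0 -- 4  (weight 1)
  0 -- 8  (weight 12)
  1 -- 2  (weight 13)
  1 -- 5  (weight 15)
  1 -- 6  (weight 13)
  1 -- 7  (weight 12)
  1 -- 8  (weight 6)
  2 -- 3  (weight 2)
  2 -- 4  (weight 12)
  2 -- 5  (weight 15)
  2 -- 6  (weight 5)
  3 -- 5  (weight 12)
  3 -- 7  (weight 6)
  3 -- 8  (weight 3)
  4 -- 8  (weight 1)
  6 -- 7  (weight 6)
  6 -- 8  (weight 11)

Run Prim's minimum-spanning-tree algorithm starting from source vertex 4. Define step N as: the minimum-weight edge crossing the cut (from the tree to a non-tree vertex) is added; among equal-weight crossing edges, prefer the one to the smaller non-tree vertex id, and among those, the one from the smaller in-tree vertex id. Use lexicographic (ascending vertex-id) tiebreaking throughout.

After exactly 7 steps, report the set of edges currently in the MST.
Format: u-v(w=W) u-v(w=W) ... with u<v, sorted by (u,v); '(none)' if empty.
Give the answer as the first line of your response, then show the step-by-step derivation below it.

0-3(w=2) 0-4(w=1) 1-8(w=6) 2-3(w=2) 2-6(w=5) 3-7(w=6) 4-8(w=1)

step 1: add edge 0-4 (w=1); MST = {0-4(w=1)}
step 2: add edge 4-8 (w=1); MST = {0-4(w=1) 4-8(w=1)}
step 3: add edge 0-3 (w=2); MST = {0-3(w=2) 0-4(w=1) 4-8(w=1)}
step 4: add edge 2-3 (w=2); MST = {0-3(w=2) 0-4(w=1) 2-3(w=2) 4-8(w=1)}
step 5: add edge 2-6 (w=5); MST = {0-3(w=2) 0-4(w=1) 2-3(w=2) 2-6(w=5) 4-8(w=1)}
step 6: add edge 1-8 (w=6); MST = {0-3(w=2) 0-4(w=1) 1-8(w=6) 2-3(w=2) 2-6(w=5) 4-8(w=1)}
step 7: add edge 3-7 (w=6); MST = {0-3(w=2) 0-4(w=1) 1-8(w=6) 2-3(w=2) 2-6(w=5) 3-7(w=6) 4-8(w=1)}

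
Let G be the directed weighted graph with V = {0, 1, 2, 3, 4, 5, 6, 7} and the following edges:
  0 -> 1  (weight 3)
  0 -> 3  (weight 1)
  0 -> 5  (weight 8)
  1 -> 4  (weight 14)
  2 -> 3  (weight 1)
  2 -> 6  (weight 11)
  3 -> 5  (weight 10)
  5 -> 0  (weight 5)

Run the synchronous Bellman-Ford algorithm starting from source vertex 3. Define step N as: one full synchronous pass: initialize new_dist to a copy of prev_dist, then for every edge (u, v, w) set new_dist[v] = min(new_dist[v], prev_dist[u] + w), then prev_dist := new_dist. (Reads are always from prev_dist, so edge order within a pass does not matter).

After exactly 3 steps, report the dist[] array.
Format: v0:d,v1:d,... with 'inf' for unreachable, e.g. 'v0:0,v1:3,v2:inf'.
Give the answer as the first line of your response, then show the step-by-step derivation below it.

v0:15,v1:18,v2:inf,v3:0,v4:inf,v5:10,v6:inf,v7:inf

step 1: dist = v0:inf,v1:inf,v2:inf,v3:0,v4:inf,v5:10,v6:inf,v7:inf
step 2: dist = v0:15,v1:inf,v2:inf,v3:0,v4:inf,v5:10,v6:inf,v7:inf
step 3: dist = v0:15,v1:18,v2:inf,v3:0,v4:inf,v5:10,v6:inf,v7:inf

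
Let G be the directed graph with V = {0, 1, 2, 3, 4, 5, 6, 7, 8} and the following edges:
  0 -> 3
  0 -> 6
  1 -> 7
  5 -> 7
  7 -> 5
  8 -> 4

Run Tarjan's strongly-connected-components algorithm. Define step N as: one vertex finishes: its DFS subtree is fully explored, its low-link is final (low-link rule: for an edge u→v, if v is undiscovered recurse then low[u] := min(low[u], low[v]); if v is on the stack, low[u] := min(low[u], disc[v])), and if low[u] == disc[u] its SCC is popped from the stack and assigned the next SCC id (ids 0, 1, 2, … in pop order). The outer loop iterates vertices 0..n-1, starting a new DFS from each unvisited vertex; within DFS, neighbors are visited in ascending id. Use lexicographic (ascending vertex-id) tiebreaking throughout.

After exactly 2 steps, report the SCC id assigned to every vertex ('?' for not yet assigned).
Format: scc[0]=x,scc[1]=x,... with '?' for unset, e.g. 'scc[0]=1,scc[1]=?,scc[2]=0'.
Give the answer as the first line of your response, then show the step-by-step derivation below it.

scc[0]=?,scc[1]=?,scc[2]=?,scc[3]=0,scc[4]=?,scc[5]=?,scc[6]=1,scc[7]=?,scc[8]=?

step 1: low=(low[0]=0,low[1]=?,low[2]=?,low[3]=1,low[4]=?,low[5]=?,low[6]=?,low[7]=?,low[8]=?); scc=(scc[0]=?,scc[1]=?,scc[2]=?,scc[3]=0,scc[4]=?,scc[5]=?,scc[6]=?,scc[7]=?,scc[8]=?)
step 2: low=(low[0]=0,low[1]=?,low[2]=?,low[3]=1,low[4]=?,low[5]=?,low[6]=2,low[7]=?,low[8]=?); scc=(scc[0]=?,scc[1]=?,scc[2]=?,scc[3]=0,scc[4]=?,scc[5]=?,scc[6]=1,scc[7]=?,scc[8]=?)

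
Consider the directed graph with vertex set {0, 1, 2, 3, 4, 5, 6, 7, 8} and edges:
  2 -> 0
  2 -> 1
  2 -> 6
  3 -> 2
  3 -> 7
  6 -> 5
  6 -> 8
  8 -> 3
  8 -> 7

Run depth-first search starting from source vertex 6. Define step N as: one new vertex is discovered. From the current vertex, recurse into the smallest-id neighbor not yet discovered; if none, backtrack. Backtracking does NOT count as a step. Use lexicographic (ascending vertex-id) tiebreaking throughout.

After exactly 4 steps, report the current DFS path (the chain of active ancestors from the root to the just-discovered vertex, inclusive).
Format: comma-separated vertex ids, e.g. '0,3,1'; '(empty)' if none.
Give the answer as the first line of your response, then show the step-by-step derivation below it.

6,8,3

step 1: discover 6; path=6; order=6
step 2: discover 5; path=6>5; order=6,5
step 3: discover 8; path=6>8; order=6,5,8
step 4: discover 3; path=6>8>3; order=6,5,8,3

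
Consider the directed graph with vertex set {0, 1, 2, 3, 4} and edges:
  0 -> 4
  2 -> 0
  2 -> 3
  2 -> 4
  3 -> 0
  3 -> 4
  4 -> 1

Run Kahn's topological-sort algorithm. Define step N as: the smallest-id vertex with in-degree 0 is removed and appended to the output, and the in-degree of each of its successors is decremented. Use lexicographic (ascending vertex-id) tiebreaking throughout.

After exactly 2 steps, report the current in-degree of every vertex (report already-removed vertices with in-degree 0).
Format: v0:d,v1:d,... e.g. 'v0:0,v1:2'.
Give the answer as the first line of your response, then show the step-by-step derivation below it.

v0:0,v1:1,v2:0,v3:0,v4:1

step 1: output 2; order=[2]; indeg=(1,1,0,0,2)
step 2: output 3; order=[2,3]; indeg=(0,1,0,0,1)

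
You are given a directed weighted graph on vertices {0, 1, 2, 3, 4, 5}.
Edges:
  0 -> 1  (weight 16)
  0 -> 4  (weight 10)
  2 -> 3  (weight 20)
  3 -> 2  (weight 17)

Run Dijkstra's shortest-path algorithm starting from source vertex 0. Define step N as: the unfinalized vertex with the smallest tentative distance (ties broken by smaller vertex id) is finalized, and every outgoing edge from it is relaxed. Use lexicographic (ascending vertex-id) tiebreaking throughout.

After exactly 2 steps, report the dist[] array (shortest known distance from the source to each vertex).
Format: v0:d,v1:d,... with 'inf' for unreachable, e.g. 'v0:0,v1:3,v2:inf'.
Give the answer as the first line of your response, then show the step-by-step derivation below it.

v0:0,v1:16,v2:inf,v3:inf,v4:10,v5:inf

step 1: dist = v0:0,v1:16,v2:inf,v3:inf,v4:10,v5:inf
step 2: dist = v0:0,v1:16,v2:inf,v3:inf,v4:10,v5:inf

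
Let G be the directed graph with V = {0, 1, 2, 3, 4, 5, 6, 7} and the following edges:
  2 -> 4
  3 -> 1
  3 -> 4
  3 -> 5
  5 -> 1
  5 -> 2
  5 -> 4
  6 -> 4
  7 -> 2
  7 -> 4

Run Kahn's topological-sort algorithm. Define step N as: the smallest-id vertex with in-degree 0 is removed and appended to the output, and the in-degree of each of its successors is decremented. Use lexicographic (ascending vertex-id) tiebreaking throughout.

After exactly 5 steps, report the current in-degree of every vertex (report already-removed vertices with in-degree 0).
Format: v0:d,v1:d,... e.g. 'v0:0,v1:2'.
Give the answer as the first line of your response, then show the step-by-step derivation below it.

v0:0,v1:0,v2:1,v3:0,v4:2,v5:0,v6:0,v7:0

step 1: output 0; order=[0]; indeg=(0,2,2,0,5,1,0,0)
step 2: output 3; order=[0,3]; indeg=(0,1,2,0,4,0,0,0)
step 3: output 5; order=[0,3,5]; indeg=(0,0,1,0,3,0,0,0)
step 4: output 1; order=[0,3,5,1]; indeg=(0,0,1,0,3,0,0,0)
step 5: output 6; order=[0,3,5,1,6]; indeg=(0,0,1,0,2,0,0,0)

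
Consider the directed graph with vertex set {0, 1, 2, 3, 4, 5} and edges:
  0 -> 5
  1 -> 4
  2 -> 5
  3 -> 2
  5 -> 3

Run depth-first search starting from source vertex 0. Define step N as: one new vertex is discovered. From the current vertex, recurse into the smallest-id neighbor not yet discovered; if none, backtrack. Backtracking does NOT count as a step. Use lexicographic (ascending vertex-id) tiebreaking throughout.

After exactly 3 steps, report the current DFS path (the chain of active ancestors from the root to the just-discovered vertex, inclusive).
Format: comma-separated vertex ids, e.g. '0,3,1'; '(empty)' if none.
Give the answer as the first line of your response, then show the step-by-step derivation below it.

0,5,3

step 1: discover 0; path=0; order=0
step 2: discover 5; path=0>5; order=0,5
step 3: discover 3; path=0>5>3; order=0,5,3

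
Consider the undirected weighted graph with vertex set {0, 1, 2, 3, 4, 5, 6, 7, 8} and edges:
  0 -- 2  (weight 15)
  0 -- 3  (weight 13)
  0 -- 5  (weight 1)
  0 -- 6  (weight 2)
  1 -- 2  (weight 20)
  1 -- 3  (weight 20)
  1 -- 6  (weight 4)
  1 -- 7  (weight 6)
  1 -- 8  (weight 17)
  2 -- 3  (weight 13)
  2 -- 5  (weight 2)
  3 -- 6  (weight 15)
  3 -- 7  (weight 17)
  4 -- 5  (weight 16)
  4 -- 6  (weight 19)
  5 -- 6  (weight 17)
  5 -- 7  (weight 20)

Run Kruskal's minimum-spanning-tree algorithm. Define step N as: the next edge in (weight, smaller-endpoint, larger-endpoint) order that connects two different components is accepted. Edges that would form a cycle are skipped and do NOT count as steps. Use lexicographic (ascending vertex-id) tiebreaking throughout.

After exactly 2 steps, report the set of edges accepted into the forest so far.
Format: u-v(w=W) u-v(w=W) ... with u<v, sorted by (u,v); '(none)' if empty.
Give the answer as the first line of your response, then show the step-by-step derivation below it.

0-5(w=1) 0-6(w=2)

step 1: add edge 0-5 (w=1); MST = {0-5(w=1)}
step 2: add edge 0-6 (w=2); MST = {0-5(w=1) 0-6(w=2)}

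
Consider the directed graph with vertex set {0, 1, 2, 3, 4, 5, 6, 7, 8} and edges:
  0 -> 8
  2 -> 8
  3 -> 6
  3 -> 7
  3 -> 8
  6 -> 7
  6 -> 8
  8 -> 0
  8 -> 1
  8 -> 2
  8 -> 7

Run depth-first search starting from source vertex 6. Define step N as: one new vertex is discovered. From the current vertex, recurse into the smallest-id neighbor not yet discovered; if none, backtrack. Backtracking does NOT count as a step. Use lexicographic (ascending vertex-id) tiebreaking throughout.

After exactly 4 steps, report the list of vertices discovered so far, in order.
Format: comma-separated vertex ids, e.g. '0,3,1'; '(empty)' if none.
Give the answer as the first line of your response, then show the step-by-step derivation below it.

6,7,8,0

step 1: discover 6; path=6; order=6
step 2: discover 7; path=6>7; order=6,7
step 3: discover 8; path=6>8; order=6,7,8
step 4: discover 0; path=6>8>0; order=6,7,8,0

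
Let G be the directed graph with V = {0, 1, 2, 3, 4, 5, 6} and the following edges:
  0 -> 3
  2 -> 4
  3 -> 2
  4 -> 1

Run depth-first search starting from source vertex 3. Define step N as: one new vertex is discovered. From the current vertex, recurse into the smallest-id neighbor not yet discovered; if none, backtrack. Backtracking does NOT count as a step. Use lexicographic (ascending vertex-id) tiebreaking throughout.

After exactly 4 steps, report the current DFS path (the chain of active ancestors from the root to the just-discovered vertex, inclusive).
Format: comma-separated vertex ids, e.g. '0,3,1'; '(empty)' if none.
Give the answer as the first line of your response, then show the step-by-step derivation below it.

3,2,4,1

step 1: discover 3; path=3; order=3
step 2: discover 2; path=3>2; order=3,2
step 3: discover 4; path=3>2>4; order=3,2,4
step 4: discover 1; path=3>2>4>1; order=3,2,4,1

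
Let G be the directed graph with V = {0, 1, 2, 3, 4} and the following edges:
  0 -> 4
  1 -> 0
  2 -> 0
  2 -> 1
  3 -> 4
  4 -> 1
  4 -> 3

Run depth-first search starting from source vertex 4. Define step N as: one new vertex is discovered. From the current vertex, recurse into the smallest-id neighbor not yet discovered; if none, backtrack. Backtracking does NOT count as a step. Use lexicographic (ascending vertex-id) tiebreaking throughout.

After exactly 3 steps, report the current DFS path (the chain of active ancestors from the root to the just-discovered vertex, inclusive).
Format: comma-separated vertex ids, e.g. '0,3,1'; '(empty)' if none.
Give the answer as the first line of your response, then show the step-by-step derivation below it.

4,1,0

step 1: discover 4; path=4; order=4
step 2: discover 1; path=4>1; order=4,1
step 3: discover 0; path=4>1>0; order=4,1,0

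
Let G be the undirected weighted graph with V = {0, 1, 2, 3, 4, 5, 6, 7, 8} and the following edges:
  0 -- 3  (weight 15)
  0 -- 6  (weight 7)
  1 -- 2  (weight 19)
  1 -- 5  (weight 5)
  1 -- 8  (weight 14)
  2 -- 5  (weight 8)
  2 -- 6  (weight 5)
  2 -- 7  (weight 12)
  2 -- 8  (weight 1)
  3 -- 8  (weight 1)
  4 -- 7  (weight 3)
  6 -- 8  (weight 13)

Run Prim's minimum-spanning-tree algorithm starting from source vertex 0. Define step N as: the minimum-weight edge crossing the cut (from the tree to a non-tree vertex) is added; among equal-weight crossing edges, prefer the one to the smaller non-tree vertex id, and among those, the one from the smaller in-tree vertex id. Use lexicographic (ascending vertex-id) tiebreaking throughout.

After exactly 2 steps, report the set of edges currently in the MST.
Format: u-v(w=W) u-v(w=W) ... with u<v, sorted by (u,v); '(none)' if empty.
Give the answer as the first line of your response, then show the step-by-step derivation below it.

0-6(w=7) 2-6(w=5)

step 1: add edge 0-6 (w=7); MST = {0-6(w=7)}
step 2: add edge 2-6 (w=5); MST = {0-6(w=7) 2-6(w=5)}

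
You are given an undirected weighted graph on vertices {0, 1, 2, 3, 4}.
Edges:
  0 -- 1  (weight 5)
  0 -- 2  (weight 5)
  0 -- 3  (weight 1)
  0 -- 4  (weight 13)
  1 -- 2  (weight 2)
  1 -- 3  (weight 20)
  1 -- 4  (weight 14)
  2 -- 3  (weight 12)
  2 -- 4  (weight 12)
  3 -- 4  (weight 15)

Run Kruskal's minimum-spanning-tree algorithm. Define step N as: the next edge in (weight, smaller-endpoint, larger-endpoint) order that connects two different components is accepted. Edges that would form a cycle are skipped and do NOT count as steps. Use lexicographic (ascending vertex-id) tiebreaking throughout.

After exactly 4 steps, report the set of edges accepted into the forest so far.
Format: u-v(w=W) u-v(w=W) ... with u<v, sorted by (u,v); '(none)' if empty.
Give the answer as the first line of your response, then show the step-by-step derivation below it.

0-1(w=5) 0-3(w=1) 1-2(w=2) 2-4(w=12)

step 1: add edge 0-3 (w=1); MST = {0-3(w=1)}
step 2: add edge 1-2 (w=2); MST = {0-3(w=1) 1-2(w=2)}
step 3: add edge 0-1 (w=5); MST = {0-1(w=5) 0-3(w=1) 1-2(w=2)}
step 4: add edge 2-4 (w=12); MST = {0-1(w=5) 0-3(w=1) 1-2(w=2) 2-4(w=12)}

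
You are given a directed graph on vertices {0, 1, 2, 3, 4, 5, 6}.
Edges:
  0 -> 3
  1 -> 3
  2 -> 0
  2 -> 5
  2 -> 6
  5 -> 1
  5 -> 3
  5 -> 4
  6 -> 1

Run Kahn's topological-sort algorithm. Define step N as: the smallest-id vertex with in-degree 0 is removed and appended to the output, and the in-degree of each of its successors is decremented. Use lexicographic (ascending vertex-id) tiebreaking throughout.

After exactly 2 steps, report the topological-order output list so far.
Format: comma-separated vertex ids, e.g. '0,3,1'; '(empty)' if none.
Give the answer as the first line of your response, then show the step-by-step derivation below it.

2,0

step 1: output 2; order=[2]; indeg=(0,2,0,3,1,0,0)
step 2: output 0; order=[2,0]; indeg=(0,2,0,2,1,0,0)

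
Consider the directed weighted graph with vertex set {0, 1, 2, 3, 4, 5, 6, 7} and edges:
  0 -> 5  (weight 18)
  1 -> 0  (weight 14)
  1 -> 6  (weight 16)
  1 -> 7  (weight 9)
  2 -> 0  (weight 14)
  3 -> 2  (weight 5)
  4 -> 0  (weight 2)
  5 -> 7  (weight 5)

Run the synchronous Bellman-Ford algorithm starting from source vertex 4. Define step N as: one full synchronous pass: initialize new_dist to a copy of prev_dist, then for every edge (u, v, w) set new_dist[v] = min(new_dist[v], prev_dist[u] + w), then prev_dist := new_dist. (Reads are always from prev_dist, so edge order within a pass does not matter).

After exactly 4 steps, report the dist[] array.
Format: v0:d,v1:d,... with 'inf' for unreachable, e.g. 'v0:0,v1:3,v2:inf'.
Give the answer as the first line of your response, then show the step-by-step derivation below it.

v0:2,v1:inf,v2:inf,v3:inf,v4:0,v5:20,v6:inf,v7:25

step 1: dist = v0:2,v1:inf,v2:inf,v3:inf,v4:0,v5:inf,v6:inf,v7:inf
step 2: dist = v0:2,v1:inf,v2:inf,v3:inf,v4:0,v5:20,v6:inf,v7:inf
step 3: dist = v0:2,v1:inf,v2:inf,v3:inf,v4:0,v5:20,v6:inf,v7:25
step 4: dist = v0:2,v1:inf,v2:inf,v3:inf,v4:0,v5:20,v6:inf,v7:25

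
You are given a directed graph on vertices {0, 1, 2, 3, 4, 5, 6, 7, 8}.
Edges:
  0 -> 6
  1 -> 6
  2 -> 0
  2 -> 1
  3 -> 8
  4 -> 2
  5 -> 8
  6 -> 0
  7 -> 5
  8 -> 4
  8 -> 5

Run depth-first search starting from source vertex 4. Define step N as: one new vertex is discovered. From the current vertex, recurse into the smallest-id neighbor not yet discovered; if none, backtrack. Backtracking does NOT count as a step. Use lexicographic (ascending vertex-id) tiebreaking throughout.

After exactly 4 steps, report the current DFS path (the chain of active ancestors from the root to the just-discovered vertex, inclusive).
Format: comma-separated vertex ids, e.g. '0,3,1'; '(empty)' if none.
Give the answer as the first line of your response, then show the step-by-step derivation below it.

4,2,0,6

step 1: discover 4; path=4; order=4
step 2: discover 2; path=4>2; order=4,2
step 3: discover 0; path=4>2>0; order=4,2,0
step 4: discover 6; path=4>2>0>6; order=4,2,0,6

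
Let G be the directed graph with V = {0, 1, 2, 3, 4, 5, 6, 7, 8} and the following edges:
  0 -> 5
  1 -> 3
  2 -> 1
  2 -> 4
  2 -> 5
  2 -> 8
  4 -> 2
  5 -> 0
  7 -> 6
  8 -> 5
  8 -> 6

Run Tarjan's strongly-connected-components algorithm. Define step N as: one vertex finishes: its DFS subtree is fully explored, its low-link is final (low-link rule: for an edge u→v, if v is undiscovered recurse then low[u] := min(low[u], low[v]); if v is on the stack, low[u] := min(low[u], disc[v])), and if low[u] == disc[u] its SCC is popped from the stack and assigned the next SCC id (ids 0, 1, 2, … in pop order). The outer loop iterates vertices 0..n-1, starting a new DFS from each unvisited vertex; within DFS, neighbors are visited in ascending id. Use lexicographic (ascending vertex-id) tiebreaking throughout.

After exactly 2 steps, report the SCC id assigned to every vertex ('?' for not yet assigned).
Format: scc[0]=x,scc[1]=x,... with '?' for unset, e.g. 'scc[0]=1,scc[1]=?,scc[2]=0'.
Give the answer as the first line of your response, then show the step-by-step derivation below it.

scc[0]=0,scc[1]=?,scc[2]=?,scc[3]=?,scc[4]=?,scc[5]=0,scc[6]=?,scc[7]=?,scc[8]=?

step 1: low=(low[0]=0,low[1]=?,low[2]=?,low[3]=?,low[4]=?,low[5]=0,low[6]=?,low[7]=?,low[8]=?); scc=(scc[0]=?,scc[1]=?,scc[2]=?,scc[3]=?,scc[4]=?,scc[5]=?,scc[6]=?,scc[7]=?,scc[8]=?)
step 2: low=(low[0]=0,low[1]=?,low[2]=?,low[3]=?,low[4]=?,low[5]=0,low[6]=?,low[7]=?,low[8]=?); scc=(scc[0]=0,scc[1]=?,scc[2]=?,scc[3]=?,scc[4]=?,scc[5]=0,scc[6]=?,scc[7]=?,scc[8]=?)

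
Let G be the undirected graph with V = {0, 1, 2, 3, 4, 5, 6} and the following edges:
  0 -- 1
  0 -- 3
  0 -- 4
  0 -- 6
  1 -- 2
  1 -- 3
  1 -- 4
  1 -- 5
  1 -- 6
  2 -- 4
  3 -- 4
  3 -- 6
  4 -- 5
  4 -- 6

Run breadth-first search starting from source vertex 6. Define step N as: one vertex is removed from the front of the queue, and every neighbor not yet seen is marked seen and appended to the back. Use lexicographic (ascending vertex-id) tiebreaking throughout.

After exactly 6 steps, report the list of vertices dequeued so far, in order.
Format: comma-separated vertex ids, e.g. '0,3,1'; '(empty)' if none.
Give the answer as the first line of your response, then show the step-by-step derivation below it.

6,0,1,3,4,2

step 1: dequeue 6; queue=[0,1,3,4]; order=6
step 2: dequeue 0; queue=[1,3,4]; order=6,0
step 3: dequeue 1; queue=[3,4,2,5]; order=6,0,1
step 4: dequeue 3; queue=[4,2,5]; order=6,0,1,3
step 5: dequeue 4; queue=[2,5]; order=6,0,1,3,4
step 6: dequeue 2; queue=[5]; order=6,0,1,3,4,2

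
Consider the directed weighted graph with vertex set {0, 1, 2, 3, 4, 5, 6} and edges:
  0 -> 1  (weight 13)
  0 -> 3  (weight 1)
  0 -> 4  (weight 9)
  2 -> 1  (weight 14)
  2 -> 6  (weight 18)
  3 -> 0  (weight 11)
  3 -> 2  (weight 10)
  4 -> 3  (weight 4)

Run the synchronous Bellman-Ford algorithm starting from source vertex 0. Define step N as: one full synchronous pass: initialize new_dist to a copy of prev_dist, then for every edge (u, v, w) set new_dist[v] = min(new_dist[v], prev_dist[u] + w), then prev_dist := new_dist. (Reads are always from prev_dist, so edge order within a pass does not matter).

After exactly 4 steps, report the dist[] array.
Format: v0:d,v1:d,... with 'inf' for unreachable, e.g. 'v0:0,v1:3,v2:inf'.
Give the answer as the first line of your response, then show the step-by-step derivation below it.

v0:0,v1:13,v2:11,v3:1,v4:9,v5:inf,v6:29

step 1: dist = v0:0,v1:13,v2:inf,v3:1,v4:9,v5:inf,v6:inf
step 2: dist = v0:0,v1:13,v2:11,v3:1,v4:9,v5:inf,v6:inf
step 3: dist = v0:0,v1:13,v2:11,v3:1,v4:9,v5:inf,v6:29
step 4: dist = v0:0,v1:13,v2:11,v3:1,v4:9,v5:inf,v6:29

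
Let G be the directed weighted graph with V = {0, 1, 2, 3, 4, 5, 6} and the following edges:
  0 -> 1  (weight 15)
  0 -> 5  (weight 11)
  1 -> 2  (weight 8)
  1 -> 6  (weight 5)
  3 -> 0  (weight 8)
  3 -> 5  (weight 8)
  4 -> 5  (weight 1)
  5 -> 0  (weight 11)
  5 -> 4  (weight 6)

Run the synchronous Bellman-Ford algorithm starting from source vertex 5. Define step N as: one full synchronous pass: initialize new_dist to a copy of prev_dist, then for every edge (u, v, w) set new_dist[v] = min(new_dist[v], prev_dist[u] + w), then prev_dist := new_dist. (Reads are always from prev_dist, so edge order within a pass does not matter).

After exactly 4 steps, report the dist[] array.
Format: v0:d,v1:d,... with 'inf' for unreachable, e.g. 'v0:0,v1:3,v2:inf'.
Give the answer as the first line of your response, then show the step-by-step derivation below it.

v0:11,v1:26,v2:34,v3:inf,v4:6,v5:0,v6:31

step 1: dist = v0:11,v1:inf,v2:inf,v3:inf,v4:6,v5:0,v6:inf
step 2: dist = v0:11,v1:26,v2:inf,v3:inf,v4:6,v5:0,v6:inf
step 3: dist = v0:11,v1:26,v2:34,v3:inf,v4:6,v5:0,v6:31
step 4: dist = v0:11,v1:26,v2:34,v3:inf,v4:6,v5:0,v6:31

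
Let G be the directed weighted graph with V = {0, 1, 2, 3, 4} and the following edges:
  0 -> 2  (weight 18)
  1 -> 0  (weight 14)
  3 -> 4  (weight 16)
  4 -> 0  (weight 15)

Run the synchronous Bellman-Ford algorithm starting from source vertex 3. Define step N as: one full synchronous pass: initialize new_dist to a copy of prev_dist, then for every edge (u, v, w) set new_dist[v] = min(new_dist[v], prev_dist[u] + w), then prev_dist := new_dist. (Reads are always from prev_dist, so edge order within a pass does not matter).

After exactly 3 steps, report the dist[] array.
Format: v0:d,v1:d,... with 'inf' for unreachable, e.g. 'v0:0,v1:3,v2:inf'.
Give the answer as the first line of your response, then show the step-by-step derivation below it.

v0:31,v1:inf,v2:49,v3:0,v4:16

step 1: dist = v0:inf,v1:inf,v2:inf,v3:0,v4:16
step 2: dist = v0:31,v1:inf,v2:inf,v3:0,v4:16
step 3: dist = v0:31,v1:inf,v2:49,v3:0,v4:16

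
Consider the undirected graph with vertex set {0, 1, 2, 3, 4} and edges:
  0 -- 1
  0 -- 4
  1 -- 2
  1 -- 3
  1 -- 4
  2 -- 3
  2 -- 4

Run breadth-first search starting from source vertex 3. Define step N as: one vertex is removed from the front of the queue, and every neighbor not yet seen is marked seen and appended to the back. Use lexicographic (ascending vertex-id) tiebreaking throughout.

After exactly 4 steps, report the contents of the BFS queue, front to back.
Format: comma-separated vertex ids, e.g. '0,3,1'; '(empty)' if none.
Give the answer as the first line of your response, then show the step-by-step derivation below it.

4

step 1: dequeue 3; queue=[1,2]; order=3
step 2: dequeue 1; queue=[2,0,4]; order=3,1
step 3: dequeue 2; queue=[0,4]; order=3,1,2
step 4: dequeue 0; queue=[4]; order=3,1,2,0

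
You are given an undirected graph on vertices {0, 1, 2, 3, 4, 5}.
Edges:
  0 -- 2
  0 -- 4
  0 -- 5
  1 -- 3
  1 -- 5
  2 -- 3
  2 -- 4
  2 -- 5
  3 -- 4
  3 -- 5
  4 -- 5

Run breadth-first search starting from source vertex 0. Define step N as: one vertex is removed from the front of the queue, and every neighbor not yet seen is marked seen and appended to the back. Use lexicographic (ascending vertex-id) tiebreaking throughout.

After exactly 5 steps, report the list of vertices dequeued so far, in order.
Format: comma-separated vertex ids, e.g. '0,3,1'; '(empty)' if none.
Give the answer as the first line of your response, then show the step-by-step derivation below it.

0,2,4,5,3

step 1: dequeue 0; queue=[2,4,5]; order=0
step 2: dequeue 2; queue=[4,5,3]; order=0,2
step 3: dequeue 4; queue=[5,3]; order=0,2,4
step 4: dequeue 5; queue=[3,1]; order=0,2,4,5
step 5: dequeue 3; queue=[1]; order=0,2,4,5,3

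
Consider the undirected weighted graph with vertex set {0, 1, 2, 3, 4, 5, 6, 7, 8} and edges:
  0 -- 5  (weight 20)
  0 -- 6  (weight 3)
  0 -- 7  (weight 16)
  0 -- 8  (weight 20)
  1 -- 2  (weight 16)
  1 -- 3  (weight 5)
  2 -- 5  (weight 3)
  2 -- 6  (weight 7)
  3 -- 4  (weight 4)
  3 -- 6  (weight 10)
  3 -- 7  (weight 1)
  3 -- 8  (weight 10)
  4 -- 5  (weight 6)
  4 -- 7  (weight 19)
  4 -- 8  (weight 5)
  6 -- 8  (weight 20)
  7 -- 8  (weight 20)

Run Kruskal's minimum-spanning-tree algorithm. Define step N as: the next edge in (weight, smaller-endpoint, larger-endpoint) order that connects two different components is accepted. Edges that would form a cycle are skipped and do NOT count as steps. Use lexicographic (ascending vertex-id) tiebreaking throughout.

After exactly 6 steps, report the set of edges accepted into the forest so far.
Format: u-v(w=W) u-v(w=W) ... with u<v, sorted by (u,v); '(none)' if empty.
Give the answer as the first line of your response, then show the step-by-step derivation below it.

0-6(w=3) 1-3(w=5) 2-5(w=3) 3-4(w=4) 3-7(w=1) 4-8(w=5)

step 1: add edge 3-7 (w=1); MST = {3-7(w=1)}
step 2: add edge 0-6 (w=3); MST = {0-6(w=3) 3-7(w=1)}
step 3: add edge 2-5 (w=3); MST = {0-6(w=3) 2-5(w=3) 3-7(w=1)}
step 4: add edge 3-4 (w=4); MST = {0-6(w=3) 2-5(w=3) 3-4(w=4) 3-7(w=1)}
step 5: add edge 1-3 (w=5); MST = {0-6(w=3) 1-3(w=5) 2-5(w=3) 3-4(w=4) 3-7(w=1)}
step 6: add edge 4-8 (w=5); MST = {0-6(w=3) 1-3(w=5) 2-5(w=3) 3-4(w=4) 3-7(w=1) 4-8(w=5)}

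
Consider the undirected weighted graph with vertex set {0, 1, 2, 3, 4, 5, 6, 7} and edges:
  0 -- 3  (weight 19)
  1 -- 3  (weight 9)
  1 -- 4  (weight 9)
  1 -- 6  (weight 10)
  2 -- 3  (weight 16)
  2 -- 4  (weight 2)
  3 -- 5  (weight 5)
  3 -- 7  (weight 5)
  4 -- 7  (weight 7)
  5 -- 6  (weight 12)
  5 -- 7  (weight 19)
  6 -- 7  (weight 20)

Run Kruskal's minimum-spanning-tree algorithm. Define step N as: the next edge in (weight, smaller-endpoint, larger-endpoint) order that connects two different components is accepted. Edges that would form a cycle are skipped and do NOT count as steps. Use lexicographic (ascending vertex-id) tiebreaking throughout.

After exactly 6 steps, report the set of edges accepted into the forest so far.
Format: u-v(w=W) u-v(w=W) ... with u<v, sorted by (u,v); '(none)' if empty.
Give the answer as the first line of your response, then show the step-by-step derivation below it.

1-3(w=9) 1-6(w=10) 2-4(w=2) 3-5(w=5) 3-7(w=5) 4-7(w=7)

step 1: add edge 2-4 (w=2); MST = {2-4(w=2)}
step 2: add edge 3-5 (w=5); MST = {2-4(w=2) 3-5(w=5)}
step 3: add edge 3-7 (w=5); MST = {2-4(w=2) 3-5(w=5) 3-7(w=5)}
step 4: add edge 4-7 (w=7); MST = {2-4(w=2) 3-5(w=5) 3-7(w=5) 4-7(w=7)}
step 5: add edge 1-3 (w=9); MST = {1-3(w=9) 2-4(w=2) 3-5(w=5) 3-7(w=5) 4-7(w=7)}
step 6: add edge 1-6 (w=10); MST = {1-3(w=9) 1-6(w=10) 2-4(w=2) 3-5(w=5) 3-7(w=5) 4-7(w=7)}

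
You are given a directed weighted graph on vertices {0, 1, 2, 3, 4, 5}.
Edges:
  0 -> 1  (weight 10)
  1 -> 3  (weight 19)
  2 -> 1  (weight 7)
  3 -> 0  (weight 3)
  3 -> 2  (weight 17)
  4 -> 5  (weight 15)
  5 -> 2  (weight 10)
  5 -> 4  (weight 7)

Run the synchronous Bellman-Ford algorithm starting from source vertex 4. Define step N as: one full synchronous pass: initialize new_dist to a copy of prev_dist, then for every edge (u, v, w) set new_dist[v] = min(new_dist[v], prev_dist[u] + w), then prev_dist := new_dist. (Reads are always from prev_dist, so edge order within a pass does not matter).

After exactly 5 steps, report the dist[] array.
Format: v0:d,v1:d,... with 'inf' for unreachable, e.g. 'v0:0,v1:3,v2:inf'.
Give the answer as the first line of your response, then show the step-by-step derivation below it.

v0:54,v1:32,v2:25,v3:51,v4:0,v5:15

step 1: dist = v0:inf,v1:inf,v2:inf,v3:inf,v4:0,v5:15
step 2: dist = v0:inf,v1:inf,v2:25,v3:inf,v4:0,v5:15
step 3: dist = v0:inf,v1:32,v2:25,v3:inf,v4:0,v5:15
step 4: dist = v0:inf,v1:32,v2:25,v3:51,v4:0,v5:15
step 5: dist = v0:54,v1:32,v2:25,v3:51,v4:0,v5:15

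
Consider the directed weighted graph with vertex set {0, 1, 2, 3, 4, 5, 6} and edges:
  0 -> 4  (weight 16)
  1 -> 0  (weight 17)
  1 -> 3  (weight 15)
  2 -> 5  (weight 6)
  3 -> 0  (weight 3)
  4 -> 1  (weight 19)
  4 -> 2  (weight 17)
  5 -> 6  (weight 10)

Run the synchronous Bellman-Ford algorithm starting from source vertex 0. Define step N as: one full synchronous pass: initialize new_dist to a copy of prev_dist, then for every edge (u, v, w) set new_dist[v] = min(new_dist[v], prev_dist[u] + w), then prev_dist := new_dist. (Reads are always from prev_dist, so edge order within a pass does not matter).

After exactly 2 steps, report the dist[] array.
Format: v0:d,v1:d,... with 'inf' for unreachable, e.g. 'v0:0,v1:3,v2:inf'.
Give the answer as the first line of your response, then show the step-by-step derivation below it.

v0:0,v1:35,v2:33,v3:inf,v4:16,v5:inf,v6:inf

step 1: dist = v0:0,v1:inf,v2:inf,v3:inf,v4:16,v5:inf,v6:inf
step 2: dist = v0:0,v1:35,v2:33,v3:inf,v4:16,v5:inf,v6:inf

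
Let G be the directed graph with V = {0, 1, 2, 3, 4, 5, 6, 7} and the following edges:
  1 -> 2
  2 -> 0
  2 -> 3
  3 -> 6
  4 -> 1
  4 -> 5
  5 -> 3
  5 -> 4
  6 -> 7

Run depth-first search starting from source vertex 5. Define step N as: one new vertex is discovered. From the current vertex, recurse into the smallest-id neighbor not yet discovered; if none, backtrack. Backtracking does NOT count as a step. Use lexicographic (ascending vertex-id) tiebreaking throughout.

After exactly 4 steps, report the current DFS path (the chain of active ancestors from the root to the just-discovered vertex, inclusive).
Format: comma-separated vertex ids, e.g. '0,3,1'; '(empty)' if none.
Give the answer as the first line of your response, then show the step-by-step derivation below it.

5,3,6,7

step 1: discover 5; path=5; order=5
step 2: discover 3; path=5>3; order=5,3
step 3: discover 6; path=5>3>6; order=5,3,6
step 4: discover 7; path=5>3>6>7; order=5,3,6,7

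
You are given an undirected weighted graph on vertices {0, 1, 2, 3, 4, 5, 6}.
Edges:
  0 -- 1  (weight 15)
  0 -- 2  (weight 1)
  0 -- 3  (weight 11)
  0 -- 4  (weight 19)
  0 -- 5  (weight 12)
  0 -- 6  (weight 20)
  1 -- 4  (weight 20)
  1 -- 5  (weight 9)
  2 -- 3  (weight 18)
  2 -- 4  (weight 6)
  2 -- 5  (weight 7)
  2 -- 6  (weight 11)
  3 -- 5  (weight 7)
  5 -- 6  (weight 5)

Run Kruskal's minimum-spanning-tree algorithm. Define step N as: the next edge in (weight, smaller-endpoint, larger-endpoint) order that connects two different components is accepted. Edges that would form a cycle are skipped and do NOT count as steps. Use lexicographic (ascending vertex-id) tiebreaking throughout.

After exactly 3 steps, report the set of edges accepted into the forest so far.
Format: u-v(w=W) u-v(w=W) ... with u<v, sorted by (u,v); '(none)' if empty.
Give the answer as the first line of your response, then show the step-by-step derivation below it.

0-2(w=1) 2-4(w=6) 5-6(w=5)

step 1: add edge 0-2 (w=1); MST = {0-2(w=1)}
step 2: add edge 5-6 (w=5); MST = {0-2(w=1) 5-6(w=5)}
step 3: add edge 2-4 (w=6); MST = {0-2(w=1) 2-4(w=6) 5-6(w=5)}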